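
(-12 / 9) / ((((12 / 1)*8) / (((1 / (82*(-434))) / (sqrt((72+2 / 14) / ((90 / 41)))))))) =sqrt(57974) / 3536877792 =0.00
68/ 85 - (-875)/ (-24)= -4279/ 120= -35.66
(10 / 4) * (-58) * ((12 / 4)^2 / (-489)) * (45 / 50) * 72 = 28188 / 163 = 172.93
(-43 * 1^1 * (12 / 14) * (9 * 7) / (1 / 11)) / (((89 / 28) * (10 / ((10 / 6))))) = -119196 / 89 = -1339.28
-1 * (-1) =1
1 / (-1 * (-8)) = 1 / 8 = 0.12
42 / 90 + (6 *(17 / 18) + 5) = 11.13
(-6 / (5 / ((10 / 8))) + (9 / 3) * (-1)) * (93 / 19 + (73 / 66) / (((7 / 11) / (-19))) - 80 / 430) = 2914815 / 22876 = 127.42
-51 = -51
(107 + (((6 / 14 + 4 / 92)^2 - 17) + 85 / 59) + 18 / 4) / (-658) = -294133209 / 2012610124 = -0.15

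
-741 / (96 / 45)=-11115 / 32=-347.34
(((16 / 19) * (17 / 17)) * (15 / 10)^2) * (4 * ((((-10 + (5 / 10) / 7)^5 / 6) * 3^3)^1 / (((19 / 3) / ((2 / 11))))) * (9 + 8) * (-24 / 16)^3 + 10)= 5787546304131243 / 1067849552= 5419814.33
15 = 15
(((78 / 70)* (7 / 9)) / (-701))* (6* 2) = -52 / 3505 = -0.01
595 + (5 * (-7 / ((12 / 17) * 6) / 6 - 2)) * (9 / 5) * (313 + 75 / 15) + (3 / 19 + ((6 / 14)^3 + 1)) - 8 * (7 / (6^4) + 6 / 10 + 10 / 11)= -1376931207709 / 232265880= -5928.25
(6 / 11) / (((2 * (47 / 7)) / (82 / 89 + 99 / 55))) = 25431 / 230065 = 0.11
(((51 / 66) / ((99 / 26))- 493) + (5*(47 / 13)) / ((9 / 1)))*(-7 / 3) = 1145.17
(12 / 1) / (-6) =-2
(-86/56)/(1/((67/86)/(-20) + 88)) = -151293/1120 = -135.08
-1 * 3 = -3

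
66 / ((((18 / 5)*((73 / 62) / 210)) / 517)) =123407900 / 73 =1690519.18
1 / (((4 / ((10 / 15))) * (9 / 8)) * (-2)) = -0.07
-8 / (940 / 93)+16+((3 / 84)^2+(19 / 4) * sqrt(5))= 19 * sqrt(5) / 4+2802251 / 184240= 25.83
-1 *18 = -18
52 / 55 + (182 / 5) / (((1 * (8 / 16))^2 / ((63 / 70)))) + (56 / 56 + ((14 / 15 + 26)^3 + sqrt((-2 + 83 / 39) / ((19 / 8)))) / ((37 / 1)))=2 * sqrt(7410) / 27417 + 908004049 / 1373625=661.03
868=868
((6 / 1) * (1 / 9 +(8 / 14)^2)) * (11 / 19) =4246 / 2793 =1.52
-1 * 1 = -1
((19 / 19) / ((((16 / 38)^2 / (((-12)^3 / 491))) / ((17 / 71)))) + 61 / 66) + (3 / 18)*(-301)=-62117192 / 1150413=-54.00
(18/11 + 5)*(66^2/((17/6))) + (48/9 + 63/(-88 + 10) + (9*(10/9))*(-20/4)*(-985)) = 78840445/1326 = 59457.35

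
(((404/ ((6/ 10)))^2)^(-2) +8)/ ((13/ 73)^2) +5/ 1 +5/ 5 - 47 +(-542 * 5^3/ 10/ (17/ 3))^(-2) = 392908369802099943309577/ 1859830106058905760000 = 211.26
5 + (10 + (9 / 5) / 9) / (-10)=199 / 50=3.98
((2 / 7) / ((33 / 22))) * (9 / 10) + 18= 636 / 35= 18.17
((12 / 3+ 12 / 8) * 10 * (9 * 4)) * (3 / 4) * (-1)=-1485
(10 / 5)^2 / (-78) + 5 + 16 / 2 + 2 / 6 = 518 / 39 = 13.28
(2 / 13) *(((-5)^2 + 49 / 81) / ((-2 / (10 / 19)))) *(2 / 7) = -41480 / 140049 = -0.30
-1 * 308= -308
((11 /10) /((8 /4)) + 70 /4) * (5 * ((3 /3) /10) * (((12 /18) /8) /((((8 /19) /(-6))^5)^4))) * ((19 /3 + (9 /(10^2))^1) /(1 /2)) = 10130794841857813125837669994882907706183 /8796093022208000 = 1151738029177273929899192.00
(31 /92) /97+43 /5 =383887 /44620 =8.60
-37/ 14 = -2.64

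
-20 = -20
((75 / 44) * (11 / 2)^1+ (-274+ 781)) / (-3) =-1377 / 8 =-172.12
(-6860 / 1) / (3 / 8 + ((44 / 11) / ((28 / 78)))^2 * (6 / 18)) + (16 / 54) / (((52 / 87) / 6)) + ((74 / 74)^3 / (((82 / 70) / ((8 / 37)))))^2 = -78976320708172 / 489767228847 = -161.25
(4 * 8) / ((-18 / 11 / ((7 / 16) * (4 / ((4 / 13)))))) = -1001 / 9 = -111.22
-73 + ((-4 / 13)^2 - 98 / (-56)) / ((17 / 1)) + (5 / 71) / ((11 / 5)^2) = -72.88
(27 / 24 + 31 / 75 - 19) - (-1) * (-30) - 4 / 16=-28627 / 600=-47.71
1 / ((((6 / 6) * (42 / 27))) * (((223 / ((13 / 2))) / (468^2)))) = 6406452 / 1561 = 4104.07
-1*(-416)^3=71991296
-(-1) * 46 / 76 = 23 / 38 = 0.61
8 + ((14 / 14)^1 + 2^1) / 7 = 59 / 7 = 8.43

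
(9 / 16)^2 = 81 / 256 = 0.32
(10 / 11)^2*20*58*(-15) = -1740000 / 121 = -14380.17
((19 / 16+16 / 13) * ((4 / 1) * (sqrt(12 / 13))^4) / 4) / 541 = 4527 / 1188577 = 0.00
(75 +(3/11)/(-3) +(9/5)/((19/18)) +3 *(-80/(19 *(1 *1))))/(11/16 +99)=1069792/1666775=0.64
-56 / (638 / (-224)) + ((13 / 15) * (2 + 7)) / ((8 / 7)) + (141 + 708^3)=4528461214247 / 12760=354895079.49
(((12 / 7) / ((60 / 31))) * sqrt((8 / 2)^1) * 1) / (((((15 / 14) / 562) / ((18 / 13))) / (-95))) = -7944432 / 65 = -122222.03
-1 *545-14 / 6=-1642 / 3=-547.33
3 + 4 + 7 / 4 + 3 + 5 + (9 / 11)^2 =8431 / 484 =17.42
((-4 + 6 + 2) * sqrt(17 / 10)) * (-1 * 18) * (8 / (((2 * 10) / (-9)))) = 648 * sqrt(170) / 25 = 337.96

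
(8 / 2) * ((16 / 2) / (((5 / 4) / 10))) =256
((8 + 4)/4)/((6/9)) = 9/2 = 4.50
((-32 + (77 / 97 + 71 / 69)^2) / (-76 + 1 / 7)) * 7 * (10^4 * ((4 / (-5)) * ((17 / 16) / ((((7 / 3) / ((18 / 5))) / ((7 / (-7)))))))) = 30574431238400 / 880992897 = 34704.52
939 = 939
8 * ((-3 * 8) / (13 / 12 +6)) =-2304 / 85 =-27.11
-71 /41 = -1.73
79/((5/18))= 1422/5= 284.40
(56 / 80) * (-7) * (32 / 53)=-784 / 265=-2.96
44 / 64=11 / 16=0.69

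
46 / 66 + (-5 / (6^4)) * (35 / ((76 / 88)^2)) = 663799 / 1286604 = 0.52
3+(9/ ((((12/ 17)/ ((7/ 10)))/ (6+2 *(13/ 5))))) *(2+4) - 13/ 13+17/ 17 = 15069/ 25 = 602.76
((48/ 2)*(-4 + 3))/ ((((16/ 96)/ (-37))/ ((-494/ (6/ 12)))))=-5264064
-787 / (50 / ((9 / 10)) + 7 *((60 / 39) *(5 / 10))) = -92079 / 7130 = -12.91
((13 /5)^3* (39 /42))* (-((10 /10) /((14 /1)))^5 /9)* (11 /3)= -0.00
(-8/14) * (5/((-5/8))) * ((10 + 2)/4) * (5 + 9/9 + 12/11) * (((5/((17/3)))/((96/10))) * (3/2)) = 13.41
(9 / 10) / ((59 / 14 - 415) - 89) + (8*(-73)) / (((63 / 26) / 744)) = -131740636843 / 734685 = -179315.81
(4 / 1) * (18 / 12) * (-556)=-3336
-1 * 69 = -69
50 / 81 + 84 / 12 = 617 / 81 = 7.62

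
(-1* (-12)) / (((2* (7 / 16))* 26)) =48 / 91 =0.53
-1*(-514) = 514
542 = 542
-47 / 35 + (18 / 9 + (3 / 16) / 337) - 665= -125374679 / 188720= -664.34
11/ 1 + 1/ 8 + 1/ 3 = 275/ 24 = 11.46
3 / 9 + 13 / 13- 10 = -26 / 3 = -8.67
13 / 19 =0.68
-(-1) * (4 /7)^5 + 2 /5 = 38734 /84035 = 0.46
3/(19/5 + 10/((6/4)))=45/157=0.29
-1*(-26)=26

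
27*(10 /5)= 54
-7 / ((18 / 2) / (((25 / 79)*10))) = -1750 / 711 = -2.46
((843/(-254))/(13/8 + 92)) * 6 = -20232/95123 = -0.21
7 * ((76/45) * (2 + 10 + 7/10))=33782/225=150.14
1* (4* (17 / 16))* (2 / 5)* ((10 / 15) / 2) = 17 / 30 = 0.57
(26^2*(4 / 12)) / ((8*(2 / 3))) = 169 / 4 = 42.25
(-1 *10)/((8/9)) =-45/4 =-11.25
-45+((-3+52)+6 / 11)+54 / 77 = 404 / 77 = 5.25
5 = 5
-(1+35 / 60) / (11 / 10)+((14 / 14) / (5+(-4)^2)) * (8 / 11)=-59 / 42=-1.40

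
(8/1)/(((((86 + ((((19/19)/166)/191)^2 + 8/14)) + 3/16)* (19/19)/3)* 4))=168885433248/2442053206681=0.07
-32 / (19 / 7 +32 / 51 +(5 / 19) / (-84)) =-868224 / 90583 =-9.58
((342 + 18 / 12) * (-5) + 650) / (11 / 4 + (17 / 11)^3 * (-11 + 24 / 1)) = -5683370 / 270117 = -21.04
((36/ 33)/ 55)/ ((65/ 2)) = 24/ 39325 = 0.00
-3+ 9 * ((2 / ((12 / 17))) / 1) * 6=150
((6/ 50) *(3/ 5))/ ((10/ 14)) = 63/ 625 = 0.10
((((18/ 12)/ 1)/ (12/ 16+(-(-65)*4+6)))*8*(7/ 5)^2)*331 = 778512/ 26675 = 29.19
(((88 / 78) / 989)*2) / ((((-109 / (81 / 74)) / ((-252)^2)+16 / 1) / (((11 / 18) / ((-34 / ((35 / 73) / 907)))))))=-806818320 / 595459508204294981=-0.00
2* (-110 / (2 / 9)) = -990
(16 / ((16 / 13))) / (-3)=-4.33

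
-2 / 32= -1 / 16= -0.06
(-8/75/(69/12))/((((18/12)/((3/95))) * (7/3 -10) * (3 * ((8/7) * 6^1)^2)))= 0.00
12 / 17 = 0.71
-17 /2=-8.50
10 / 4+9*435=7835 / 2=3917.50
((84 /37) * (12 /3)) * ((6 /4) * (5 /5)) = 504 /37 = 13.62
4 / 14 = 2 / 7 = 0.29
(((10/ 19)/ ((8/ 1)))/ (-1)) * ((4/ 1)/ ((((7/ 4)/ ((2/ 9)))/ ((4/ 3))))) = -160/ 3591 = -0.04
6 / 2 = 3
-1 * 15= -15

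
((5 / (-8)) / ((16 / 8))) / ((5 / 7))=-7 / 16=-0.44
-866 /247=-3.51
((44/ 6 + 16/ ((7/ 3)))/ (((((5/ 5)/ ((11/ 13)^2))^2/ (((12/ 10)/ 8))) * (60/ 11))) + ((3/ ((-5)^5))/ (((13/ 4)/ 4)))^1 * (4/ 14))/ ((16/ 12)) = 2994512987/ 19992700000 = 0.15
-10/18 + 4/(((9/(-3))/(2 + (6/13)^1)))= -449/117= -3.84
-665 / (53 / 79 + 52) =-2765 / 219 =-12.63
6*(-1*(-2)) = 12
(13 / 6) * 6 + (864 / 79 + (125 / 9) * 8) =135.05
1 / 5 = 0.20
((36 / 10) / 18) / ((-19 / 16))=-16 / 95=-0.17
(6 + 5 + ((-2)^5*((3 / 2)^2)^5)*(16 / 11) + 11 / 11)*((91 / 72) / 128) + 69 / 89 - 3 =-172081537 / 6014976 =-28.61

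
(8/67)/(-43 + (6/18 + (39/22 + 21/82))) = -10824/3683861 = -0.00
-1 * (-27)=27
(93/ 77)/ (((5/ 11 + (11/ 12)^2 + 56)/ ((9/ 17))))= 120528/ 10799845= 0.01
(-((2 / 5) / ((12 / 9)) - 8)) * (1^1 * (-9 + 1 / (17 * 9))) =-52976 / 765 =-69.25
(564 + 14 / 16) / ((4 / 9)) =40671 / 32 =1270.97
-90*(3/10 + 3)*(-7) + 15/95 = 39504/19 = 2079.16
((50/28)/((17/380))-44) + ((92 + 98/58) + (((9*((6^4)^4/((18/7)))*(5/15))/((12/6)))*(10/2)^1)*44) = 1249408453964576749/3451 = 362042438123609.61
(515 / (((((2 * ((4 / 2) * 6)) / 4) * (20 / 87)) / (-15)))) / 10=-8961 / 16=-560.06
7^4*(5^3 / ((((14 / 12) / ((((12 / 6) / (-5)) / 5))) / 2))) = -41160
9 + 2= 11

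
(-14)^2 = 196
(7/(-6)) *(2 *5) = -35/3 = -11.67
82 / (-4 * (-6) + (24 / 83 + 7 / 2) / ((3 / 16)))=10209 / 5504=1.85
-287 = -287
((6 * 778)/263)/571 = 4668/150173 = 0.03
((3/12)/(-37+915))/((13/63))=63/45656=0.00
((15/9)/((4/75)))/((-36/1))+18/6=2.13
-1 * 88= -88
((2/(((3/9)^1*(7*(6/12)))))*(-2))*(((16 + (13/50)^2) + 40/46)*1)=-5843322/100625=-58.07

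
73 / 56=1.30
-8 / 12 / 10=-1 / 15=-0.07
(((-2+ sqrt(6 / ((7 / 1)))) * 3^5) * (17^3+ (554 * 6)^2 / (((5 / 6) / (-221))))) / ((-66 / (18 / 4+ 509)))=-110796898482387 / 10+ 110796898482387 * sqrt(42) / 140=-5950790067866.06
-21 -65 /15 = -76 /3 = -25.33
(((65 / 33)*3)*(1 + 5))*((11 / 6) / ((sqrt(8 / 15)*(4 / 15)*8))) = 975*sqrt(30) / 128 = 41.72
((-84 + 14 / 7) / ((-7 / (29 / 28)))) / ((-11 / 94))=-55883 / 539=-103.68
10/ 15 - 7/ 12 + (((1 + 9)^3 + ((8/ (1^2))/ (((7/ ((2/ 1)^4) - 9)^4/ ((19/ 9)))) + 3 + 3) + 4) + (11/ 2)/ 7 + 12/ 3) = 90093645670883/ 88773390972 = 1014.87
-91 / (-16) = 91 / 16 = 5.69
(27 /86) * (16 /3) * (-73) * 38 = -199728 /43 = -4644.84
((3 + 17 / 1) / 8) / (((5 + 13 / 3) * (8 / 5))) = 75 / 448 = 0.17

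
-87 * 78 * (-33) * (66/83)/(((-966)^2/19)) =7800507/2151443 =3.63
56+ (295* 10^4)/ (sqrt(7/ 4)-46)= -542326408/ 8457-5900000* sqrt(7)/ 8457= -65973.32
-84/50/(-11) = 42/275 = 0.15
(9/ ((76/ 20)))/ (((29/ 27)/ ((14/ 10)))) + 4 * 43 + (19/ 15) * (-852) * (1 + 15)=-47088771/ 2755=-17092.11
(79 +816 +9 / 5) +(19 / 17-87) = 68928 / 85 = 810.92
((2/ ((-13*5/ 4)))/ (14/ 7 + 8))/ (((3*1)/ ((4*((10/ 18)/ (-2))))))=8/ 1755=0.00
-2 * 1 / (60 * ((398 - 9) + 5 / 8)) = -4 / 46755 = -0.00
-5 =-5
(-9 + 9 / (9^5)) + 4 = -32804 / 6561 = -5.00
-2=-2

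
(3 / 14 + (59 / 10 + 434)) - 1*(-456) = 31364 / 35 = 896.11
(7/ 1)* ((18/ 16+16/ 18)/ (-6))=-1015/ 432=-2.35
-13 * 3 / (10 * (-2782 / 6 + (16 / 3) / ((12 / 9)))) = 117 / 13790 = 0.01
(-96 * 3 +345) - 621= -564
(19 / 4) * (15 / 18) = 95 / 24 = 3.96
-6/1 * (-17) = 102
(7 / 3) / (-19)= -7 / 57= -0.12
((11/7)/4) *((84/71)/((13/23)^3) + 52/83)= 255584032/90628447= 2.82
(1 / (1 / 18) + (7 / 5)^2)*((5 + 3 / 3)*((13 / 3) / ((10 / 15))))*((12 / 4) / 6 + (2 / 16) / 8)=401.38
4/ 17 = 0.24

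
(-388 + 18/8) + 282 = -415/4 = -103.75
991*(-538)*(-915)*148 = 72200256360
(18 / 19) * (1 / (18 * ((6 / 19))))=1 / 6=0.17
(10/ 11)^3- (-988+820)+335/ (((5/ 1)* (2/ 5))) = 895101/ 2662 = 336.25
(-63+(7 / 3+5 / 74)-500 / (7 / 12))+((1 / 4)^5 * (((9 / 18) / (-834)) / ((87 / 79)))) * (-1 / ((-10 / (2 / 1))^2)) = -883030318213139 / 962177126400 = -917.74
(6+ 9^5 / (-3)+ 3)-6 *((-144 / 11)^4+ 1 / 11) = -2867945196 / 14641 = -195884.52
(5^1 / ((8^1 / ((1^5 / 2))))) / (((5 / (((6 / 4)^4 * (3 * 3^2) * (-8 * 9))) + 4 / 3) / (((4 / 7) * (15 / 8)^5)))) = 74733890625 / 24069799936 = 3.10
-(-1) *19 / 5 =19 / 5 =3.80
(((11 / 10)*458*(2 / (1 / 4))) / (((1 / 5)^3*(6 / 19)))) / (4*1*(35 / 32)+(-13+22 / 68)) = -650909600 / 3387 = -192178.80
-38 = -38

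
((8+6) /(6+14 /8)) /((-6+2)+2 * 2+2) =28 /31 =0.90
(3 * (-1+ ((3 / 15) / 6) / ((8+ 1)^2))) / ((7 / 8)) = -1388 / 405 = -3.43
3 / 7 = 0.43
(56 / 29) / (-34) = -28 / 493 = -0.06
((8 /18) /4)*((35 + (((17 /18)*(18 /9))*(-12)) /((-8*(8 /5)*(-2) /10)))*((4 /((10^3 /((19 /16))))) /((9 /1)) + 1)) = 9040769 /3110400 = 2.91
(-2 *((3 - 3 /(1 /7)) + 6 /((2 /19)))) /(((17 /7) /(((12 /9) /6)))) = -364 /51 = -7.14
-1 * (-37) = 37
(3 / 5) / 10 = 3 / 50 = 0.06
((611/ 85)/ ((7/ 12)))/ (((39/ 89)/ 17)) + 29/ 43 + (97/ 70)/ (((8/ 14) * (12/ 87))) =4780485/ 9632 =496.31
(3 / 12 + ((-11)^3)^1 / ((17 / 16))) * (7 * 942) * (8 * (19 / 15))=-7113488508 / 85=-83688100.09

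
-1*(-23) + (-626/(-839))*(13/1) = 27435/839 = 32.70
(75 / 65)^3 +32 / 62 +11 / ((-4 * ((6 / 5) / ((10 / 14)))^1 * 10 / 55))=-159058603 / 22883952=-6.95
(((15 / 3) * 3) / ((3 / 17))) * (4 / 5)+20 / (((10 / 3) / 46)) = 344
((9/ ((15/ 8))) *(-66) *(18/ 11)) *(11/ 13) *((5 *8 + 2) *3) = -3592512/ 65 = -55269.42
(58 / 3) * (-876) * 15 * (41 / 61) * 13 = -135403320 / 61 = -2219726.56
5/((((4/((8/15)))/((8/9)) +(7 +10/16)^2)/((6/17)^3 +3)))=4785600/20934293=0.23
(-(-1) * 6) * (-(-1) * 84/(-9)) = -56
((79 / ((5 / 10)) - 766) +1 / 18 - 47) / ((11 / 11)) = -11789 / 18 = -654.94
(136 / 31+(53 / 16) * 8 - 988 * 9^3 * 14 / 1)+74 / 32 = -5001413421 / 496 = -10083494.80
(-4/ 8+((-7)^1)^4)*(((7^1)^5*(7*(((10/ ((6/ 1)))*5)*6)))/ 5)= 2824164245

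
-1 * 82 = -82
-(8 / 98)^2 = -16 / 2401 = -0.01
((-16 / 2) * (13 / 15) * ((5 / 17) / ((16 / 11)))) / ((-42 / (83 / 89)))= 11869 / 381276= 0.03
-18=-18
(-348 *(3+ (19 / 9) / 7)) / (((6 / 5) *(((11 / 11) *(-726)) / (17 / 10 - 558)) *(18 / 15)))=-41945020 / 68607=-611.38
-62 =-62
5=5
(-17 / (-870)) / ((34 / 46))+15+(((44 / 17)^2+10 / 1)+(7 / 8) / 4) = 31.94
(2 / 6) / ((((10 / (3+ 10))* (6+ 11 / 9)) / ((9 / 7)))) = 27 / 350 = 0.08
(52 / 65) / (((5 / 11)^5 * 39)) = 644204 / 609375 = 1.06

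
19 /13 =1.46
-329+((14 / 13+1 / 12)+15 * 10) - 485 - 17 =-106055 / 156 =-679.84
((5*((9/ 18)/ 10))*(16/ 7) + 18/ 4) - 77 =-1007/ 14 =-71.93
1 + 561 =562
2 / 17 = 0.12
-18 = -18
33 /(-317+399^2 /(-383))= -12639 /280612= -0.05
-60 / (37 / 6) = -360 / 37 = -9.73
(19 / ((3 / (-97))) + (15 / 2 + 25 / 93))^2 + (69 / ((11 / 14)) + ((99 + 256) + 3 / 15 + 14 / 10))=77879713587 / 211420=368364.93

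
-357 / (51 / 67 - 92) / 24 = 0.16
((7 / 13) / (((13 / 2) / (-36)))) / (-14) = 36 / 169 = 0.21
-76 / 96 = -19 / 24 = -0.79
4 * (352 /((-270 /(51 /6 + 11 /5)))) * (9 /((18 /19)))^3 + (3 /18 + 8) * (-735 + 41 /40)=-581411347 /10800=-53834.38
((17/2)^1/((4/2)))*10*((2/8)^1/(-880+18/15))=-425/35152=-0.01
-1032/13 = -79.38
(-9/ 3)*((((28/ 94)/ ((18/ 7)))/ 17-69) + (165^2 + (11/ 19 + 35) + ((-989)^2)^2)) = -130715794956748360/ 45543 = -2870162153497.76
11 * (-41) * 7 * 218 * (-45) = 30970170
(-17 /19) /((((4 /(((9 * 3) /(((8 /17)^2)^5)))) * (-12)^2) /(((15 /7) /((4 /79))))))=-121836591373635315 /36558761623552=-3332.62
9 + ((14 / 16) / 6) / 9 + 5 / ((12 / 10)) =5695 / 432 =13.18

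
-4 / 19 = -0.21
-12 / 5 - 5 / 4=-73 / 20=-3.65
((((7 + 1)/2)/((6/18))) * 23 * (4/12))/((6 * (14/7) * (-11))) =-23/33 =-0.70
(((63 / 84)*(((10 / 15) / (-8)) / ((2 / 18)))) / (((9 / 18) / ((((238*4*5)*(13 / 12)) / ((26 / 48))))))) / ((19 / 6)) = -64260 / 19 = -3382.11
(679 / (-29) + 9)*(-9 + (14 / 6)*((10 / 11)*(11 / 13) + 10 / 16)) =82.83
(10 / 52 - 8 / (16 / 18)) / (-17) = 229 / 442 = 0.52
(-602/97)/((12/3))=-301/194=-1.55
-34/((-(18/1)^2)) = 17/162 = 0.10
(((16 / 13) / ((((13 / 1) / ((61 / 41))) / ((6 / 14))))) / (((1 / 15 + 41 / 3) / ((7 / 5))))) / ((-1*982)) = -2196 / 350420317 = -0.00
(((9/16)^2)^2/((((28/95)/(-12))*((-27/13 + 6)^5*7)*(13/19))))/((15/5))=-1391920335/4559535669248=-0.00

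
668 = 668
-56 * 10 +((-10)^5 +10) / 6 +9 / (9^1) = -17224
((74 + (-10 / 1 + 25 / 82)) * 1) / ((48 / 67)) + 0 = 353291 / 3936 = 89.76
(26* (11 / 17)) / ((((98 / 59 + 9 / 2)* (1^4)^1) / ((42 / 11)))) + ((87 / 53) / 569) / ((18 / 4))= 11658447998 / 1118131089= 10.43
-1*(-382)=382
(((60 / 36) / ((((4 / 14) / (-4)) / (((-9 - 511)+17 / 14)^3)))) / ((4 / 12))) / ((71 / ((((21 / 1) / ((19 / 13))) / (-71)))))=-27858287.38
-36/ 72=-1/ 2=-0.50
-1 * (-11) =11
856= 856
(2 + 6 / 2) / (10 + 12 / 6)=5 / 12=0.42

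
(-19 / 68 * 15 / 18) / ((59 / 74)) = -3515 / 12036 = -0.29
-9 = -9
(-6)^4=1296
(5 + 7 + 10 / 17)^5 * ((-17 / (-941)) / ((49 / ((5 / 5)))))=116.54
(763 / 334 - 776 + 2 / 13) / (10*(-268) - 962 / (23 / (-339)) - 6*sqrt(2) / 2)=-0.07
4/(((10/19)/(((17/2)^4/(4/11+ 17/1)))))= 17455889/7640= 2284.80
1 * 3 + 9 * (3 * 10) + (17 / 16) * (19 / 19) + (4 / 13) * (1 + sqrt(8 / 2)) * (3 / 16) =57041 / 208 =274.24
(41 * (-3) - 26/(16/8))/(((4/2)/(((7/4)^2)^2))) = -40817/64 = -637.77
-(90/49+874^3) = -32713753666/49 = -667627625.84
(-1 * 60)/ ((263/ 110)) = -25.10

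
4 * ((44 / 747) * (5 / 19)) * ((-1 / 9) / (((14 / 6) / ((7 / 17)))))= -880 / 723843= -0.00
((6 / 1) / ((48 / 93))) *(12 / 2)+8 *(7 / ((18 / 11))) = 3743 / 36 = 103.97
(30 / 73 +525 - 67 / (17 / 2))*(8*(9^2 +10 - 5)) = 441870064 / 1241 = 356059.68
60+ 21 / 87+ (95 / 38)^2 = 7713 / 116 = 66.49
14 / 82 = 7 / 41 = 0.17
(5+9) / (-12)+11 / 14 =-8 / 21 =-0.38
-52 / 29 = -1.79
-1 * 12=-12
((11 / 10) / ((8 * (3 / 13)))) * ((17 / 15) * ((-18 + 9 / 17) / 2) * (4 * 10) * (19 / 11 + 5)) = -15873 / 10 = -1587.30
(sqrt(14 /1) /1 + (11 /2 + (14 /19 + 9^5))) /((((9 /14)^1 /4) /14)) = 784 *sqrt(14) /9 + 293228936 /57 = 5144693.24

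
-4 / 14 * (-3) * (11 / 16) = 0.59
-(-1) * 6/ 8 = 3/ 4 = 0.75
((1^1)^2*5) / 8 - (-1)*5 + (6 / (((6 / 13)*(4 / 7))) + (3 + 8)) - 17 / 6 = 877 / 24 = 36.54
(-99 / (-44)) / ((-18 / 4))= -1 / 2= -0.50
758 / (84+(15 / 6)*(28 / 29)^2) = 318739 / 36302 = 8.78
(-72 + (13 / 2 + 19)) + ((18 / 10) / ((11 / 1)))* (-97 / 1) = -6861 / 110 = -62.37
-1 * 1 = -1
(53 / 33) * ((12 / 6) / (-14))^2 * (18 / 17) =318 / 9163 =0.03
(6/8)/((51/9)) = 9/68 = 0.13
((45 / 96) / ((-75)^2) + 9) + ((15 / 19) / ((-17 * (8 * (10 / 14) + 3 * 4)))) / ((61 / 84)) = 65939794793 / 7329516000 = 9.00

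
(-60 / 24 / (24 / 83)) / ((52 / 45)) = -6225 / 832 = -7.48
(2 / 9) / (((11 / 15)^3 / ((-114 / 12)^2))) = 135375 / 2662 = 50.85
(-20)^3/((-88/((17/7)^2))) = 289000/539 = 536.18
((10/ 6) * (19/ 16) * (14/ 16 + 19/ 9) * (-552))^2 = 220688550625/ 20736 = 10642773.47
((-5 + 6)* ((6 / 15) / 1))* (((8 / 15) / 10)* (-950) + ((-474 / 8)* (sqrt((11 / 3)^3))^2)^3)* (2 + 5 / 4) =-15113282261829089 / 466560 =-32393008963.11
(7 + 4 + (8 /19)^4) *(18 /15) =8625762 /651605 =13.24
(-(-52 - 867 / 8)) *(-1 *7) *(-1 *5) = 5613.12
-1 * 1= -1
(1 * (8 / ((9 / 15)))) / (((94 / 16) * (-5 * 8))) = -8 / 141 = -0.06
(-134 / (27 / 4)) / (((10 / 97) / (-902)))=23448392 / 135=173691.79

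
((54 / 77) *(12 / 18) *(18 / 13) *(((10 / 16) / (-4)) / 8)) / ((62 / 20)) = -0.00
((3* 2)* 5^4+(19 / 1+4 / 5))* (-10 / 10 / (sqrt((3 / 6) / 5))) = -11921.15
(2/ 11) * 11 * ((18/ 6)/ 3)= 2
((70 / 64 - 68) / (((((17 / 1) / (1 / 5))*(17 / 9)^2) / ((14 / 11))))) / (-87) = 404649 / 125379760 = 0.00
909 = 909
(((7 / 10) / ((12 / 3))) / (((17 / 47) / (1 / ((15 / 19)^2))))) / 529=118769 / 80937000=0.00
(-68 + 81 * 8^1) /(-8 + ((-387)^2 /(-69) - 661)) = -1334 /6531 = -0.20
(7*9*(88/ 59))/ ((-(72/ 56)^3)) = -211288/ 4779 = -44.21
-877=-877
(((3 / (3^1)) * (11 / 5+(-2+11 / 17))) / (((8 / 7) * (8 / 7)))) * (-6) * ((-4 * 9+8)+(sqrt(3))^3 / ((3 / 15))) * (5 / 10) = 9261 / 170-3969 * sqrt(3) / 136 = 3.93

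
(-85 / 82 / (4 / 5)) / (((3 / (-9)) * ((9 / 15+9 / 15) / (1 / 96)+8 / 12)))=19125 / 570064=0.03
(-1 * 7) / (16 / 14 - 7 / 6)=294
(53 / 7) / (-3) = -53 / 21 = -2.52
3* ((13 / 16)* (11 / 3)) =8.94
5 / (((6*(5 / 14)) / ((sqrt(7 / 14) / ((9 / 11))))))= 77*sqrt(2) / 54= 2.02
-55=-55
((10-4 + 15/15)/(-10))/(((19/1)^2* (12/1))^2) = -7/187662240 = -0.00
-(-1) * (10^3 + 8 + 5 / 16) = 16133 / 16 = 1008.31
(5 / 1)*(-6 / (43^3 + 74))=-10 / 26527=-0.00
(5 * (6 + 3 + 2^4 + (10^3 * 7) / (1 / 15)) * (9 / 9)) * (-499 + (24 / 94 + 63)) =-10754560000 / 47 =-228820425.53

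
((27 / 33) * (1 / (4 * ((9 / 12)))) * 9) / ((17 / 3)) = 81 / 187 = 0.43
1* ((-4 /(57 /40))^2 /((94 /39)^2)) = 1.36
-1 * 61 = -61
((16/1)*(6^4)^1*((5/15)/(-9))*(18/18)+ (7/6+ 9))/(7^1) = -4547/42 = -108.26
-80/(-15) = 16/3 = 5.33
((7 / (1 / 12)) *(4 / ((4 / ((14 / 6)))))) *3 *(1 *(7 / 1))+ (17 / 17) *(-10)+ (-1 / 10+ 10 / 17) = 698103 / 170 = 4106.49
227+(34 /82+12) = 9816 /41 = 239.41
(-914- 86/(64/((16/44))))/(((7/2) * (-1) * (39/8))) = 53650/1001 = 53.60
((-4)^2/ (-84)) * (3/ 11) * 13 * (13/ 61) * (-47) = 31772/ 4697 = 6.76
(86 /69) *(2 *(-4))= -688 /69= -9.97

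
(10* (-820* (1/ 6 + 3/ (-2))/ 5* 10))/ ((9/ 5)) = 328000/ 27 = 12148.15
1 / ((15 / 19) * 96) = 19 / 1440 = 0.01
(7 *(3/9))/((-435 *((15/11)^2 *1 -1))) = -847/135720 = -0.01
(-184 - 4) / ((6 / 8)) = -752 / 3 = -250.67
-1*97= -97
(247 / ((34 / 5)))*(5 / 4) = 6175 / 136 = 45.40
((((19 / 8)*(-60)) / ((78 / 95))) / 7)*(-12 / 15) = 1805 / 91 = 19.84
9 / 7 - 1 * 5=-26 / 7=-3.71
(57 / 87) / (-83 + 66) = -19 / 493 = -0.04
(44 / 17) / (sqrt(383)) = 44 * sqrt(383) / 6511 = 0.13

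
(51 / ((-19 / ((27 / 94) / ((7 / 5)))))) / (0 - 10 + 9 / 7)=6885 / 108946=0.06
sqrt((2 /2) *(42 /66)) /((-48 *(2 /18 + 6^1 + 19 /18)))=-sqrt(77) /3784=-0.00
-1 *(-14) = 14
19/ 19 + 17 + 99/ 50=999/ 50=19.98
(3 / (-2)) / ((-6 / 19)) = 19 / 4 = 4.75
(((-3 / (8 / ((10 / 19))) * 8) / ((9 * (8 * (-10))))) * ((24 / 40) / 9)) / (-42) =-1 / 287280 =-0.00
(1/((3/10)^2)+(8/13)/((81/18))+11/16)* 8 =22343/234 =95.48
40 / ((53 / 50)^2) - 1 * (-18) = 150562 / 2809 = 53.60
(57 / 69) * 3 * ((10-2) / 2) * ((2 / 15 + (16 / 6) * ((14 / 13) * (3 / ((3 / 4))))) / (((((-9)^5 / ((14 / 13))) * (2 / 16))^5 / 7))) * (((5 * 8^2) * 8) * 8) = -87020504973221822464 / 79698598765677235949439346525143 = -0.00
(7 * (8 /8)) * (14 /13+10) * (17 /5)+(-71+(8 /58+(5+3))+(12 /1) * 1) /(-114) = 56747491 /214890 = 264.08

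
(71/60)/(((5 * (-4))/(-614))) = 21797/600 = 36.33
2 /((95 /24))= 48 /95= 0.51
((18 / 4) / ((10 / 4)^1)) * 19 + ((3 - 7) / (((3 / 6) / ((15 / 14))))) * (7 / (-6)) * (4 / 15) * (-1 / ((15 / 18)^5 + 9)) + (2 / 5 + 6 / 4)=26184989 / 731090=35.82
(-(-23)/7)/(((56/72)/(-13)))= -2691/49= -54.92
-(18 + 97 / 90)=-1717 / 90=-19.08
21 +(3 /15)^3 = 2626 /125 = 21.01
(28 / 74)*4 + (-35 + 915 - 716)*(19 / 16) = 196.26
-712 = -712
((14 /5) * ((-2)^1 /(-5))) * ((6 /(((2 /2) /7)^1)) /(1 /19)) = 22344 /25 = 893.76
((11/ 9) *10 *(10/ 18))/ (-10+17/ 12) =-2200/ 2781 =-0.79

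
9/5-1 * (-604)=3029/5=605.80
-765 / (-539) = 765 / 539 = 1.42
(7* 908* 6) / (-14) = -2724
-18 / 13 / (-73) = 18 / 949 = 0.02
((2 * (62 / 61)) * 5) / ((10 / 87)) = 5394 / 61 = 88.43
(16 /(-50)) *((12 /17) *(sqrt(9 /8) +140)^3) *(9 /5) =-474244848 /425 - 38103129 *sqrt(2) /2125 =-1141228.33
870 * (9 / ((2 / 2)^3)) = 7830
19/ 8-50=-381/ 8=-47.62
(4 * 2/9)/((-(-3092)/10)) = 20/6957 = 0.00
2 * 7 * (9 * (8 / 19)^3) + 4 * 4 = 174256 / 6859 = 25.41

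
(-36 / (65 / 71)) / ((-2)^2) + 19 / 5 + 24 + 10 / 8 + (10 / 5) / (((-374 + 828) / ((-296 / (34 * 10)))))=19.22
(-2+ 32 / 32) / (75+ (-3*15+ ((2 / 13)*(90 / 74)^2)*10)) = -17797 / 574410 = -0.03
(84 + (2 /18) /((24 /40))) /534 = 2273 /14418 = 0.16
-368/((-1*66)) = 184/33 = 5.58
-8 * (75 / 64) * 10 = -375 / 4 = -93.75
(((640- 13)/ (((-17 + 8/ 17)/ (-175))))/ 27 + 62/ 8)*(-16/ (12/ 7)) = -17958493/ 7587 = -2367.01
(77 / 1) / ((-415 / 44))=-3388 / 415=-8.16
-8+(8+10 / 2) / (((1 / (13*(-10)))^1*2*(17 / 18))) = -15346 / 17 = -902.71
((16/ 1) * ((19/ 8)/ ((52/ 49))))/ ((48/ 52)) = 931/ 24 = 38.79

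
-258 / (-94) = 129 / 47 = 2.74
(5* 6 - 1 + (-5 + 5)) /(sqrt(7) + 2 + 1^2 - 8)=-145 /18 - 29* sqrt(7) /18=-12.32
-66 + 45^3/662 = 47433/662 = 71.65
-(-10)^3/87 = 1000/87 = 11.49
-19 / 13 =-1.46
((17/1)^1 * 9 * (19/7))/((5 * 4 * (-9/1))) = -323/140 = -2.31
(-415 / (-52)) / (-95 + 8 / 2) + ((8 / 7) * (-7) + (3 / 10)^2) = -236532 / 29575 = -8.00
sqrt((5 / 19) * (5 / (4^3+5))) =5 * sqrt(1311) / 1311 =0.14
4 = 4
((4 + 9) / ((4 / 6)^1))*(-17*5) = -3315 / 2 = -1657.50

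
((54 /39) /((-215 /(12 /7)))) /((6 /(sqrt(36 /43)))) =-216 *sqrt(43) /841295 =-0.00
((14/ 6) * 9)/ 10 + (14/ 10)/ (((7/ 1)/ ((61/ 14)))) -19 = -561/ 35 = -16.03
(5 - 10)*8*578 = -23120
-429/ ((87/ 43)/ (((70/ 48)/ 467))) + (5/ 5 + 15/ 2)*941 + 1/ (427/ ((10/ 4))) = 1110010044779/ 138788664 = 7997.84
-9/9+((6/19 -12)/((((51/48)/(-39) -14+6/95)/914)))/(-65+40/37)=-5076285047/391545143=-12.96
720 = 720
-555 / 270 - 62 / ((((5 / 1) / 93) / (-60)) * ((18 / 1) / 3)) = 207539 / 18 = 11529.94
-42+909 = 867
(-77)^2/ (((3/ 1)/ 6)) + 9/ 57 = 225305/ 19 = 11858.16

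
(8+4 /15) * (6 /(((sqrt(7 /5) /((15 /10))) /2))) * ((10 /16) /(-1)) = -93 * sqrt(35) /7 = -78.60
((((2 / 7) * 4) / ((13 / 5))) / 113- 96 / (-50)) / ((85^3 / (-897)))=-34126296 / 12144321875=-0.00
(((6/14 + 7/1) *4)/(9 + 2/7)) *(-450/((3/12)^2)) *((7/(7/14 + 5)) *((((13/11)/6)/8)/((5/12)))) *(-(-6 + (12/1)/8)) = -943488/121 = -7797.42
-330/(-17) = 330/17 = 19.41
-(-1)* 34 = 34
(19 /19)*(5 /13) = 0.38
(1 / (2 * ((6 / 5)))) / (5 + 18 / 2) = 5 / 168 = 0.03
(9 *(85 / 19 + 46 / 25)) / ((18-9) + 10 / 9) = 242919 / 43225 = 5.62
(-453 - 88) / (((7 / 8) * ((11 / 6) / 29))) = -753072 / 77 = -9780.16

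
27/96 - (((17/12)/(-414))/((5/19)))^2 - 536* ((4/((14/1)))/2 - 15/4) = 8352038509247/4319179200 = 1933.71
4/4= 1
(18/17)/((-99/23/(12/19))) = -552/3553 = -0.16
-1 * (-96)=96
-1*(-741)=741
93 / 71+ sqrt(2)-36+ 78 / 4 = -2157 / 142+ sqrt(2) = -13.78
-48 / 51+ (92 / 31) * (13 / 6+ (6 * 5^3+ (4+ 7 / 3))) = 1185798 / 527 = 2250.09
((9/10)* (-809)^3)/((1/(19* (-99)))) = 8963484458841/10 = 896348445884.10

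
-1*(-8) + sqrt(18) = 3*sqrt(2) + 8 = 12.24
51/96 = 17/32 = 0.53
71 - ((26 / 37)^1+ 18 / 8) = 10071 / 148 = 68.05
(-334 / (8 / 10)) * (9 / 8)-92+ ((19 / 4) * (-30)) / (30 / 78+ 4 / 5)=-681.98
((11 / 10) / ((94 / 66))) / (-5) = -363 / 2350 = -0.15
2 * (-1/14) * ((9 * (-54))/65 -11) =1201/455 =2.64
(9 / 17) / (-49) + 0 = -9 / 833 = -0.01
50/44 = 25/22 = 1.14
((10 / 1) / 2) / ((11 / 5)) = 25 / 11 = 2.27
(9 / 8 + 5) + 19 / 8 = 17 / 2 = 8.50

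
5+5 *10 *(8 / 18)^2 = 1205 / 81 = 14.88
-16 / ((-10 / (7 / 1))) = 56 / 5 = 11.20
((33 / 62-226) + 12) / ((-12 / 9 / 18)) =357345 / 124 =2881.81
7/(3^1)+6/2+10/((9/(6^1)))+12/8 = 27/2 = 13.50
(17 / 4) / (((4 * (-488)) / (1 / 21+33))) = -5899 / 81984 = -0.07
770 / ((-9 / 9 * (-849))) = 770 / 849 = 0.91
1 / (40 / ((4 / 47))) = 1 / 470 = 0.00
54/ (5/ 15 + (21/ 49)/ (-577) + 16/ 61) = 19956699/ 219851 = 90.77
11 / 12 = 0.92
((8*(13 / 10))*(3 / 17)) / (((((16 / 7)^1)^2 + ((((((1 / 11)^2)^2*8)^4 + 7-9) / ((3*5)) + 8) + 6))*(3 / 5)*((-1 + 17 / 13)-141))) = -5707645695003615978615 / 5011932046873358160643652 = -0.00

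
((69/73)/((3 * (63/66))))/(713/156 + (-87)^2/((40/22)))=65780/830545163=0.00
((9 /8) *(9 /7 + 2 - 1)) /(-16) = -9 /56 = -0.16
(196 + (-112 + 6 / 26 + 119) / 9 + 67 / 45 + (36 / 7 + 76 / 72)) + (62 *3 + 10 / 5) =3214499 / 8190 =392.49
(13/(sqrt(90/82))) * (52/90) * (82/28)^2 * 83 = 23579387 * sqrt(205)/66150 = 5103.63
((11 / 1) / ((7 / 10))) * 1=110 / 7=15.71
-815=-815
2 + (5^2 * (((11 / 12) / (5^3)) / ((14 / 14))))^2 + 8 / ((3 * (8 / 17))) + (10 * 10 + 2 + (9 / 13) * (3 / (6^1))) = 5150173 / 46800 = 110.05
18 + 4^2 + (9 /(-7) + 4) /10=34.27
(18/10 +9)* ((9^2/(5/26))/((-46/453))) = -25758486/575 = -44797.37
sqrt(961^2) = 961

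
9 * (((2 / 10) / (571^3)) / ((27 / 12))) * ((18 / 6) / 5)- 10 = -46542352738 / 4654235275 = -10.00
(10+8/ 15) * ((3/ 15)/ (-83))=-158/ 6225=-0.03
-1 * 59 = -59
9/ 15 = 3/ 5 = 0.60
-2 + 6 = 4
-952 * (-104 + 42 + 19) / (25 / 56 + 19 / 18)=20631744 / 757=27254.62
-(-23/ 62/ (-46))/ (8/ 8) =-1/ 124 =-0.01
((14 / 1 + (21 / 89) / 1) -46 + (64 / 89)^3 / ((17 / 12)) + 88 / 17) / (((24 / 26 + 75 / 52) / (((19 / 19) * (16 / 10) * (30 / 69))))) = -7.74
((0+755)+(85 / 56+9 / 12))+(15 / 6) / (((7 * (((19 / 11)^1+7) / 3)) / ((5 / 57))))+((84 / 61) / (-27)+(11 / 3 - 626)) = 630372893 / 4673088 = 134.89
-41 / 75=-0.55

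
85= 85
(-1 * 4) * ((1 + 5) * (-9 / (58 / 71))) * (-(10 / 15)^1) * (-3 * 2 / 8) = 3834 / 29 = 132.21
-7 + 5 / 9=-58 / 9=-6.44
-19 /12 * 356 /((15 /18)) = -3382 /5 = -676.40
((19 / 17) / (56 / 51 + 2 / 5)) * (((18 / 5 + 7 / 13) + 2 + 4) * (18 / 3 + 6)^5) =4673438208 / 2483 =1882174.07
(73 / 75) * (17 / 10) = 1241 / 750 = 1.65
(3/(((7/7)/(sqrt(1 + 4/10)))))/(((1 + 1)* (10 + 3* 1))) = 3* sqrt(35)/130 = 0.14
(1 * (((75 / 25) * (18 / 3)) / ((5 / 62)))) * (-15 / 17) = -3348 / 17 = -196.94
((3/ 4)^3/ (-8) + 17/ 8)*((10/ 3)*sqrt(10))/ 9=5305*sqrt(10)/ 6912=2.43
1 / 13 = 0.08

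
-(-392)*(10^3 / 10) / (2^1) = 19600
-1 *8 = -8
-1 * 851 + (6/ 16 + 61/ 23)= -156027/ 184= -847.97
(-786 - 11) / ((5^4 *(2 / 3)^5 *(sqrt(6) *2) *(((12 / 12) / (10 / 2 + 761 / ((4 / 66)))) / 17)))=-27571713687 *sqrt(6) / 160000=-422103.94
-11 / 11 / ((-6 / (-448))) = -224 / 3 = -74.67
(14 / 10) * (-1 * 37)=-259 / 5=-51.80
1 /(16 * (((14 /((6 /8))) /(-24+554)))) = 795 /448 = 1.77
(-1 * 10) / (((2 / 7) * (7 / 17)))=-85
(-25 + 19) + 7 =1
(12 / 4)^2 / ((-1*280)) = -9 / 280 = -0.03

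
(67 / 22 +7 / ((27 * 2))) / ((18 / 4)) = 1886 / 2673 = 0.71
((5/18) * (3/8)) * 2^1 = 5/24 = 0.21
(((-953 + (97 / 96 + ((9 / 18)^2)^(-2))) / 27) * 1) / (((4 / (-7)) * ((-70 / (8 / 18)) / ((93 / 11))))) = -557101 / 171072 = -3.26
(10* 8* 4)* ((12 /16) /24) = 10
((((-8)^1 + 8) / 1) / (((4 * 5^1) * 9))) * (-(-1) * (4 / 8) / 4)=0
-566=-566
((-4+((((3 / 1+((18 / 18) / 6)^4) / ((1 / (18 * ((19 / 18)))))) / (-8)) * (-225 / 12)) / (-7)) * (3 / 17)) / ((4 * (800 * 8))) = -2234347 / 14037811200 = -0.00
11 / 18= 0.61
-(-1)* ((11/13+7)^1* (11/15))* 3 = 1122/65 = 17.26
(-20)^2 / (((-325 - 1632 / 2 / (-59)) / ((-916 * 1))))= 21617600 / 18359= 1177.49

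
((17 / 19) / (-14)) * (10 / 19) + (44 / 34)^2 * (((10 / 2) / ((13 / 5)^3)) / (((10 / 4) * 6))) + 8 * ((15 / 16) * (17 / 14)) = 175310174285 / 19253708292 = 9.11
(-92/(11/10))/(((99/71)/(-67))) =4018.77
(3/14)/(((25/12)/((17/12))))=51/350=0.15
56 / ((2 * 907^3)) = 28 / 746142643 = 0.00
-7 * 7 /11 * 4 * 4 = -784 /11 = -71.27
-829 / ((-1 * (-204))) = -829 / 204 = -4.06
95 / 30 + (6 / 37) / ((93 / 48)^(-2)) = 53641 / 14208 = 3.78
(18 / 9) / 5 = 2 / 5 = 0.40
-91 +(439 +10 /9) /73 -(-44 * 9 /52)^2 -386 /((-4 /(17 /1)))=332551571 /222066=1497.53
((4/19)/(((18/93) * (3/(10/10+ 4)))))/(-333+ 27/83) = -12865/2360826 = -0.01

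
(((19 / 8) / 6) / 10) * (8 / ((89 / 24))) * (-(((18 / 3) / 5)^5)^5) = -1080350945137328652288 / 132620334625244140625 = -8.15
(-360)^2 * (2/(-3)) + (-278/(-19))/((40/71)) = -32822131/380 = -86374.03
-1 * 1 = -1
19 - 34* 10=-321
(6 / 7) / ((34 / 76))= 228 / 119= 1.92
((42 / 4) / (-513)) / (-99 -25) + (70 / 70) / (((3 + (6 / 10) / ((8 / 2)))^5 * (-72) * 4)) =6475855801 / 42087248915544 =0.00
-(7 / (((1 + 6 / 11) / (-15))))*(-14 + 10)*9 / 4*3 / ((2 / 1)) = -31185 / 34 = -917.21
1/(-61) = -1/61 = -0.02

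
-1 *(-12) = 12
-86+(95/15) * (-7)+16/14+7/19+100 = -11500/399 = -28.82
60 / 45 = 4 / 3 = 1.33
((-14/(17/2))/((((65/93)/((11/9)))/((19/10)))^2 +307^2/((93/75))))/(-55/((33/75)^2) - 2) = 1847007404/24384798293845575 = 0.00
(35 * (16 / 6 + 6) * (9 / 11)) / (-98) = -195 / 77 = -2.53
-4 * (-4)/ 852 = 4/ 213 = 0.02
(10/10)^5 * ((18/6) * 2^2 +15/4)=63/4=15.75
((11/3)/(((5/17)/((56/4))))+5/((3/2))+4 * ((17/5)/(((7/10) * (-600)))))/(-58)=-31121/10150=-3.07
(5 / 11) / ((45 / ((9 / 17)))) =1 / 187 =0.01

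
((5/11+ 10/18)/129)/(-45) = -20/114939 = -0.00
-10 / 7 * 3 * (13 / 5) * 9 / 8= -351 / 28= -12.54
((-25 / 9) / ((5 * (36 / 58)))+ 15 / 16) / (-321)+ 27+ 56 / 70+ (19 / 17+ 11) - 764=-25604541427 / 35361360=-724.08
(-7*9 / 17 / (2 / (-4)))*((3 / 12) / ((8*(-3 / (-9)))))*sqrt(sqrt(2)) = 189*2^(1 / 4) / 272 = 0.83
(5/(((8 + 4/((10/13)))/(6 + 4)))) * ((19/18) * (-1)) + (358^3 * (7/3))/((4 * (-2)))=-7949182229/594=-13382461.66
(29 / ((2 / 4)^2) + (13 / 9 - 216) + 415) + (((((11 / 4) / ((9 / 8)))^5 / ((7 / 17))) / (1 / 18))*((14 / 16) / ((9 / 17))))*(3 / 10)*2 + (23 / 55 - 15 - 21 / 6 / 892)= 4085.33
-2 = -2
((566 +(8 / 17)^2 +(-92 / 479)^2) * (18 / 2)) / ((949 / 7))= 2365505884602 / 62926718101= 37.59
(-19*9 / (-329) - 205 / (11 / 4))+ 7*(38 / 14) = -199138 / 3619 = -55.03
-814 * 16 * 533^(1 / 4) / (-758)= 6512 * 533^(1 / 4) / 379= 82.56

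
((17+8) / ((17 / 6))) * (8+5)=1950 / 17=114.71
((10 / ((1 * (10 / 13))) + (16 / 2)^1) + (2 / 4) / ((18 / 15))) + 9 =365 / 12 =30.42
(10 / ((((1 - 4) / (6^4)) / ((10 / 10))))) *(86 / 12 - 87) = 344880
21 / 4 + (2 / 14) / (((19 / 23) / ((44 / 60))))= 42907 / 7980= 5.38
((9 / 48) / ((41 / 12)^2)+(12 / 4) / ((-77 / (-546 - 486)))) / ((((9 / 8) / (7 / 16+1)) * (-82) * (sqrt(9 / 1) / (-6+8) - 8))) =13305385 / 137979842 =0.10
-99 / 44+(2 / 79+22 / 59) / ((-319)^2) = -147198785 / 65421796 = -2.25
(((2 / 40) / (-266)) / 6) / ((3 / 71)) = -71 / 95760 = -0.00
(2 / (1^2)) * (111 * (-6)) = -1332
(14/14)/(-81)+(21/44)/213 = -2557/253044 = -0.01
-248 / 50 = -4.96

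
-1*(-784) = 784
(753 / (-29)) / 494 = -753 / 14326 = -0.05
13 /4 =3.25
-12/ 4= -3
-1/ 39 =-0.03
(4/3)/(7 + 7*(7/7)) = 2/21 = 0.10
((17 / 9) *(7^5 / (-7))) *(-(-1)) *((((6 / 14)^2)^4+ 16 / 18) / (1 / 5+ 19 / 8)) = -31400670760 / 20031543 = -1567.56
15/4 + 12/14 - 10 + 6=17/28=0.61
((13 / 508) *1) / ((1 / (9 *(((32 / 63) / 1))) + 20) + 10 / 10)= 104 / 86233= 0.00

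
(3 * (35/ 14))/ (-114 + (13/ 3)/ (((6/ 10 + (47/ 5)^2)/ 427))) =-50040/ 621833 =-0.08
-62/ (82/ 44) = -1364/ 41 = -33.27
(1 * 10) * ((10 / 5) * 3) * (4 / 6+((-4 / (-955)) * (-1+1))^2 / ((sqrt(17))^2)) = 40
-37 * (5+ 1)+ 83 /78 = -17233 /78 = -220.94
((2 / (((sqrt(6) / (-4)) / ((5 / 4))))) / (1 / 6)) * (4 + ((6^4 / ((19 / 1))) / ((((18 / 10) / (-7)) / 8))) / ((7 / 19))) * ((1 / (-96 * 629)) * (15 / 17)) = -35975 * sqrt(6) / 42772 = -2.06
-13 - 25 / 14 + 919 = 12659 / 14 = 904.21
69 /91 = 0.76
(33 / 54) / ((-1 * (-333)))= 11 / 5994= 0.00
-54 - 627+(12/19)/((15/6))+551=-12326/95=-129.75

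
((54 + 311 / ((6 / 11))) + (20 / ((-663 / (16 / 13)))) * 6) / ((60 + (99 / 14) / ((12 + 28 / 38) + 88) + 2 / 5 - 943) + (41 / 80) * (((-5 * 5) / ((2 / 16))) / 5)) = -21833756350 / 31599848319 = -0.69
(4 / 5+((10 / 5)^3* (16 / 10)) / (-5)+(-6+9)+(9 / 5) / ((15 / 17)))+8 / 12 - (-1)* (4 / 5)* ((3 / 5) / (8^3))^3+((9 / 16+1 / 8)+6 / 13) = 4167722599453 / 817889280000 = 5.10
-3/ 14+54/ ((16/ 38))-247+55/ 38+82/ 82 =-61987/ 532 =-116.52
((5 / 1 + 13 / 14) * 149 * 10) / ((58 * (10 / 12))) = 37101 / 203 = 182.76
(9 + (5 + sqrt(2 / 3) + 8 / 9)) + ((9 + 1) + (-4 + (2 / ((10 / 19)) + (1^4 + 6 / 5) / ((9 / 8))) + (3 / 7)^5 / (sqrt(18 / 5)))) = 81 * sqrt(10) / 33614 + sqrt(6) / 3 + 1199 / 45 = 27.47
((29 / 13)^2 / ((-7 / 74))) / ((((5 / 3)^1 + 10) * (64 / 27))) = -2520477 / 1324960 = -1.90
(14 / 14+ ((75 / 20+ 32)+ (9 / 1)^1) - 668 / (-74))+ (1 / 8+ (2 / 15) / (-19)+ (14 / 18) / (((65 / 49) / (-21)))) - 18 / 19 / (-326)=507497479 / 11917256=42.59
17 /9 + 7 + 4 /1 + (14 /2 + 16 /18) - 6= 133 /9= 14.78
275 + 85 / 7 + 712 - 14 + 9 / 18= 13799 / 14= 985.64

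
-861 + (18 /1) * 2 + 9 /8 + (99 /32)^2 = -833847 /1024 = -814.30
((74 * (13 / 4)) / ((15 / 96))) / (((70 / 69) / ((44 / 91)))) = 898656 / 1225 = 733.60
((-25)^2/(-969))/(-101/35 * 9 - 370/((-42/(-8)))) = 21875/3271021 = 0.01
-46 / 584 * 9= -207 / 292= -0.71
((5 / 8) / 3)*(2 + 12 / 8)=35 / 48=0.73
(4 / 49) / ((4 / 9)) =9 / 49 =0.18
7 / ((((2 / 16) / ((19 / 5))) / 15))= 3192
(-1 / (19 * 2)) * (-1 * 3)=3 / 38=0.08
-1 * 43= -43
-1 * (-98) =98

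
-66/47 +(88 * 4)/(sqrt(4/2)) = -66/47 +176 * sqrt(2) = 247.50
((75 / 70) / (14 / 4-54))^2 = 225 / 499849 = 0.00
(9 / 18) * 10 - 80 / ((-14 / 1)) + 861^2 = 5189322 / 7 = 741331.71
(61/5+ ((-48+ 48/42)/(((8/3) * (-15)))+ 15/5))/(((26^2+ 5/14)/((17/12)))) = 191/5570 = 0.03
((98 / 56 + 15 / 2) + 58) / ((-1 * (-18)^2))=-0.21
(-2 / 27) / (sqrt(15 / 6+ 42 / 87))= -2 * sqrt(10034) / 4671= -0.04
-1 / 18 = -0.06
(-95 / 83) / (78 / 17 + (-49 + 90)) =-323 / 12865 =-0.03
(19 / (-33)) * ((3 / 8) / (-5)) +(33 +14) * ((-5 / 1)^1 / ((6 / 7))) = -361843 / 1320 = -274.12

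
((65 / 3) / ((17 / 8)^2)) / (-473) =-0.01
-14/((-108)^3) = 7/629856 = 0.00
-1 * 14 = -14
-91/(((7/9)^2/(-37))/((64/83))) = 2493504/581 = 4291.75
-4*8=-32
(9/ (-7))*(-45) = 405/ 7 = 57.86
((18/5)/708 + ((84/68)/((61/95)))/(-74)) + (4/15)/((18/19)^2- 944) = -61259680936/2890213029975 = -0.02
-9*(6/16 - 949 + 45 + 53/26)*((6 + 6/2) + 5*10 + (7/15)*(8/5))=252096579/520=484801.11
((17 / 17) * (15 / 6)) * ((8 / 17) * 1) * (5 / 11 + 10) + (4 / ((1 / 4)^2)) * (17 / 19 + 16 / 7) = 5368364 / 24871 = 215.85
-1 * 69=-69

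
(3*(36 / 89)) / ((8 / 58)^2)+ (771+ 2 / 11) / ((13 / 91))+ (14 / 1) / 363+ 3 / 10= 3529471907 / 646140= 5462.40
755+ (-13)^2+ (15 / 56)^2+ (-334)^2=352737505 / 3136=112480.07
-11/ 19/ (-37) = 11/ 703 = 0.02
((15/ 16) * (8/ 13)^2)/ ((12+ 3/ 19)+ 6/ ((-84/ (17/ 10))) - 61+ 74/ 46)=-1223600/ 163207187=-0.01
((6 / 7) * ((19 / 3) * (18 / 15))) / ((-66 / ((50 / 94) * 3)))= -570 / 3619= -0.16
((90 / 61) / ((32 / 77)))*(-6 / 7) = -1485 / 488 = -3.04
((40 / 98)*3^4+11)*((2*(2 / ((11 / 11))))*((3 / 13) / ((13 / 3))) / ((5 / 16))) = 1243584 / 41405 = 30.03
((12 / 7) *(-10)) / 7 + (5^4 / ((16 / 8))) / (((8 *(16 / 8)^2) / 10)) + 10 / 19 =2852095 / 29792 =95.73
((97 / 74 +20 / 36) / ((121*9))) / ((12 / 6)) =113 / 131868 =0.00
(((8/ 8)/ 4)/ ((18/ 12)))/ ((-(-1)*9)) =1/ 54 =0.02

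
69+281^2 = 79030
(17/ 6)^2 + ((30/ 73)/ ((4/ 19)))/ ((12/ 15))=55019/ 5256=10.47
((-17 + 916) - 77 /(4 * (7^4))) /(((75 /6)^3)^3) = 157877376 /1308441162109375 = 0.00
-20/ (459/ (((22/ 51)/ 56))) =-55/ 163863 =-0.00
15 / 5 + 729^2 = 531444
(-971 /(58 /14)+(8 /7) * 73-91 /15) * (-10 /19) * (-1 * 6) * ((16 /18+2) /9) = -49724272 /312417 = -159.16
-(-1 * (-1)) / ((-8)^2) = -1 / 64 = -0.02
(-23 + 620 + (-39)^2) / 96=353 / 16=22.06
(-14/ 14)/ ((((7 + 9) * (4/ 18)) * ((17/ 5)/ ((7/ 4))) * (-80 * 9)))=7/ 34816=0.00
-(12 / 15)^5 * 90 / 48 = -384 / 625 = -0.61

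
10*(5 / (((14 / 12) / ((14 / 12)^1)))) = 50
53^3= 148877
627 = 627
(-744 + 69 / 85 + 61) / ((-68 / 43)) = 1246699 / 2890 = 431.38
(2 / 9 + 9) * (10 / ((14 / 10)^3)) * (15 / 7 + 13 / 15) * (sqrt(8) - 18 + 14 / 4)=-95076500 / 64827 + 13114000 * sqrt(2) / 64827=-1180.53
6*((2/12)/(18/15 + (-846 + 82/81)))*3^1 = -1215/341734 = -0.00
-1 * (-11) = 11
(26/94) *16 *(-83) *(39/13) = -51792/47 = -1101.96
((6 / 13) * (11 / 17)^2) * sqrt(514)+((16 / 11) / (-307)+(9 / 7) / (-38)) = -34649 / 898282+726 * sqrt(514) / 3757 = 4.34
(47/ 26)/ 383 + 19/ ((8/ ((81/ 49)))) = 7671893/ 1951768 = 3.93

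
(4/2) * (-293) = -586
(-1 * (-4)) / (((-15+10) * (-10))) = 2 / 25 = 0.08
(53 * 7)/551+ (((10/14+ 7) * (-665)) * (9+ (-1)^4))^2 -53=1450061161168/551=2631689947.67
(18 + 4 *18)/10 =9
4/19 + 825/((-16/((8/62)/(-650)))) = 13523/61256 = 0.22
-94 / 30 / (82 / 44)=-1034 / 615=-1.68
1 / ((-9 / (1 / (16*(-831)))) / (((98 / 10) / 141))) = 0.00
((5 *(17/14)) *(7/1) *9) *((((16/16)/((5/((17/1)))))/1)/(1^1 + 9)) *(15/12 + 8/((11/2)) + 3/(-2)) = 137853/880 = 156.65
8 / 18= 4 / 9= 0.44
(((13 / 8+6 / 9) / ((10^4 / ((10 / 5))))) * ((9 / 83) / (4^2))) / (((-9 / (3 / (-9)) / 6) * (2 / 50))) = 11 / 637440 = 0.00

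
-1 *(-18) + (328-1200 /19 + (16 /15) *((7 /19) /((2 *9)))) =725546 /2565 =282.86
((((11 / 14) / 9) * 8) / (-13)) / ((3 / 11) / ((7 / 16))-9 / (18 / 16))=121 / 16614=0.01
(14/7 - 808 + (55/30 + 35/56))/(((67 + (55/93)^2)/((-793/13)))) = 3391517955/4660064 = 727.78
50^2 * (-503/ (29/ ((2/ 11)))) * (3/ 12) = -628750/ 319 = -1971.00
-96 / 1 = -96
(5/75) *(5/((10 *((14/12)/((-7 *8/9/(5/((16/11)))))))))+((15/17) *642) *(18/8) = 107249773/84150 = 1274.51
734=734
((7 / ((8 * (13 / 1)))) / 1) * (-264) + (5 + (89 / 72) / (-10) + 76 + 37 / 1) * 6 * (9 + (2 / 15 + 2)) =183839141 / 23400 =7856.37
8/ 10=4/ 5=0.80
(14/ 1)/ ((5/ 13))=182/ 5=36.40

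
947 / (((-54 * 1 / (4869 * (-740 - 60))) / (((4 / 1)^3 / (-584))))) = -1639446400 / 219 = -7486056.62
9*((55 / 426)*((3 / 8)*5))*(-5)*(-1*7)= 86625 / 1136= 76.25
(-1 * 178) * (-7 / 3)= 415.33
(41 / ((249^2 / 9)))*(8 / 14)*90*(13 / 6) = 31980 / 48223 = 0.66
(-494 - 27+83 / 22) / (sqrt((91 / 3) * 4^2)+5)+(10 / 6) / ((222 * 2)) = 113752165 / 20234412 - 22758 * sqrt(273) / 15191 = -19.13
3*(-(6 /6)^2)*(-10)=30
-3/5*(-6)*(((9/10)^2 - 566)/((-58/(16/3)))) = 678228/3625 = 187.10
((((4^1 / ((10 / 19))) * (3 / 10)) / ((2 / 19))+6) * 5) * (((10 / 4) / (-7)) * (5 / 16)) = -15.44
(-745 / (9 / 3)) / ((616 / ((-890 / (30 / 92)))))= 1525015 / 1386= 1100.30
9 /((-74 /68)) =-306 /37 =-8.27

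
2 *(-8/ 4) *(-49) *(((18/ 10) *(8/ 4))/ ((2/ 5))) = 1764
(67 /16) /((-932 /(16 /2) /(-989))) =66263 /1864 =35.55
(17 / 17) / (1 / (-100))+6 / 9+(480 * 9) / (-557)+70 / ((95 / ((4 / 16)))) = -6788251 / 63498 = -106.90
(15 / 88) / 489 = 5 / 14344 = 0.00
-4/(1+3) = -1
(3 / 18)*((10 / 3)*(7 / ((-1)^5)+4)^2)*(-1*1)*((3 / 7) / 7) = -15 / 49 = -0.31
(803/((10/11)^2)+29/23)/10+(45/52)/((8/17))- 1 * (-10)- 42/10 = 125493923/1196000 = 104.93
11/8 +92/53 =1319/424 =3.11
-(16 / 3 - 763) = 2273 / 3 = 757.67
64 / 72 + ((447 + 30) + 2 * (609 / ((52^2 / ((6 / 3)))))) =2912957 / 6084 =478.79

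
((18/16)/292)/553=9/1291808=0.00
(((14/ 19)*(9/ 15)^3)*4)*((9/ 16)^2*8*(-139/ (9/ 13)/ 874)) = -3073707/ 8303000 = -0.37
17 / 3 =5.67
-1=-1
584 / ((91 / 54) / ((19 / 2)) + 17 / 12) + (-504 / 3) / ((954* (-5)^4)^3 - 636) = 366.36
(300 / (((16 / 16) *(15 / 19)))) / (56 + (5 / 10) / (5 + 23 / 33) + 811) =28576 / 65205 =0.44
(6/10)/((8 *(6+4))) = 3/400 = 0.01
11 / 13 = 0.85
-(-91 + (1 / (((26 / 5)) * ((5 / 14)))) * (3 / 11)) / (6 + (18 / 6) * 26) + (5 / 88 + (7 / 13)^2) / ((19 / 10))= 535787 / 423852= 1.26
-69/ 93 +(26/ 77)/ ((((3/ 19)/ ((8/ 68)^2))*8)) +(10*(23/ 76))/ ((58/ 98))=9978160315/ 2280620958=4.38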